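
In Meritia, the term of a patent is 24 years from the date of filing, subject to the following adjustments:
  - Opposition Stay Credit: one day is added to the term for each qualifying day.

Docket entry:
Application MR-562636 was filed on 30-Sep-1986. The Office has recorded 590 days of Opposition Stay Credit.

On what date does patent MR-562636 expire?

Base term: filing date + 24 years → 30 September 2010.
Opposition Stay Credit: +590 days → 12 May 2012.

May 12, 2012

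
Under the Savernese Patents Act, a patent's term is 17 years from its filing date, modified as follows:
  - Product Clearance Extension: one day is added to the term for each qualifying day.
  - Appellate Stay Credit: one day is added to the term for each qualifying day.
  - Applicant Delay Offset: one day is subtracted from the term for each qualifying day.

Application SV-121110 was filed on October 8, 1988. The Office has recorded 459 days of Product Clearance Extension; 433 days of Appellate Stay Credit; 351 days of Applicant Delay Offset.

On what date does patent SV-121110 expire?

April 2, 2007

Base term: filing date + 17 years → 8 October 2005.
Product Clearance Extension: +459 days → 10 January 2007.
Appellate Stay Credit: +433 days → 18 March 2008.
Applicant Delay Offset: −351 days → 2 April 2007.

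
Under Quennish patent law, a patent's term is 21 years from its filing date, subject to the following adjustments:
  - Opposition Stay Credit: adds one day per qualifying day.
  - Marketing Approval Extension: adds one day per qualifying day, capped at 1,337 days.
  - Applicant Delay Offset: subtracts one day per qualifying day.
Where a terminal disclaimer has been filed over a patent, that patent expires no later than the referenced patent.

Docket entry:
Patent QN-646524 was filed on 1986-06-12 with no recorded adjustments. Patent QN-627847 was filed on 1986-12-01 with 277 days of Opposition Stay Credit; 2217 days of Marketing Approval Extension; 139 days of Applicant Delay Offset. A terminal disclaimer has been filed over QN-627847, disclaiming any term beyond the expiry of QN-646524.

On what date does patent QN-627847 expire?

Natural term of QN-627847:
  Base: filing + 21 years → 1 December 2007.
  Opposition Stay Credit: +277 days → 3 September 2008.
  Marketing Approval Extension: 2217 days claimed exceeds the 1337-day cap, so +1337 days → 2 May 2012.
  Applicant Delay Offset: −139 days → 15 December 2011.
Expiry of referenced patent QN-646524:
  Base: filing + 21 years → 12 June 2007.
Terminal disclaimer: QN-627847 expires on the earlier of 15 December 2011 and 12 June 2007.

June 12, 2007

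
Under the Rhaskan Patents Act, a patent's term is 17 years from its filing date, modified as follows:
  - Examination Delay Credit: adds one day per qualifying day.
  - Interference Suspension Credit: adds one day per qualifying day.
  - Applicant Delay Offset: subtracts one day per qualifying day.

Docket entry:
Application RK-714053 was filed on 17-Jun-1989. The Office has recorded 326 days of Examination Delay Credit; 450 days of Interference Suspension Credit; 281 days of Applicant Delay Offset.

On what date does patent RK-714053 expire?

Base term: filing date + 17 years → 17 June 2006.
Examination Delay Credit: +326 days → 9 May 2007.
Interference Suspension Credit: +450 days → 1 August 2008.
Applicant Delay Offset: −281 days → 25 October 2007.

October 25, 2007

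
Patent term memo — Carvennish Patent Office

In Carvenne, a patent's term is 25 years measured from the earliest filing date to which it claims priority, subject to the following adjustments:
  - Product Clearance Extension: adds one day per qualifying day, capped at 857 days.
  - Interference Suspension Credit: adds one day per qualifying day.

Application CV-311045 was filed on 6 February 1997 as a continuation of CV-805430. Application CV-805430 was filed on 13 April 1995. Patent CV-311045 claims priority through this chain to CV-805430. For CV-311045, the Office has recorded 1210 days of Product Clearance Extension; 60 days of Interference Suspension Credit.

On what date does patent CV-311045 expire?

Earliest priority filing: 13 April 1995.
Base term: 13 April 1995 + 25 years → 13 April 2020.
Product Clearance Extension: 1210 days claimed exceeds the 857-day cap, so +857 days → 18 August 2022.
Interference Suspension Credit: +60 days → 17 October 2022.

2022-10-17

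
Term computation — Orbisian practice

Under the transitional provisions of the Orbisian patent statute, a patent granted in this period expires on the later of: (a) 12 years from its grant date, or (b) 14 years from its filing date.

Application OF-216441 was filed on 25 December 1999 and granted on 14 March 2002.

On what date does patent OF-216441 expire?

(a) grant + 12 years → 14 March 2014.
(b) filing + 14 years → 25 December 2013.
Later of the two: 14 March 2014.

2014-03-14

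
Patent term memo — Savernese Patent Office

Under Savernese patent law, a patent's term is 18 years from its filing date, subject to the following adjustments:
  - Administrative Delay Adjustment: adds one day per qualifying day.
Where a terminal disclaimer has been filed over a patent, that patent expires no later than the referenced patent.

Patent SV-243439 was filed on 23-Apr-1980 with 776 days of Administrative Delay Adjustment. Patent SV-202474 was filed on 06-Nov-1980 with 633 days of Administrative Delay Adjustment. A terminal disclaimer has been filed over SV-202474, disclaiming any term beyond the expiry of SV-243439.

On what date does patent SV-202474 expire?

Natural term of SV-202474:
  Base: filing + 18 years → 6 November 1998.
  Administrative Delay Adjustment: +633 days → 31 July 2000.
Expiry of referenced patent SV-243439:
  Base: filing + 18 years → 23 April 1998.
  Administrative Delay Adjustment: +776 days → 7 June 2000.
Terminal disclaimer: SV-202474 expires on the earlier of 31 July 2000 and 7 June 2000.

June 7, 2000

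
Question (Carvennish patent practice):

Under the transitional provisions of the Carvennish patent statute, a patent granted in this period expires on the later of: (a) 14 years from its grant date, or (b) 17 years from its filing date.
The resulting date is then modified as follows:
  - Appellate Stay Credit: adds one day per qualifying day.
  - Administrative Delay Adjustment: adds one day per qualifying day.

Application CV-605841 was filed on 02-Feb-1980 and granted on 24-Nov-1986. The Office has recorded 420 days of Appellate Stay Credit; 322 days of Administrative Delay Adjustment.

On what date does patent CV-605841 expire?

(a) grant + 14 years → 24 November 2000.
(b) filing + 17 years → 2 February 1997.
Later of the two: 24 November 2000.
Appellate Stay Credit: +420 days → 18 January 2002.
Administrative Delay Adjustment: +322 days → 6 December 2002.

December 6, 2002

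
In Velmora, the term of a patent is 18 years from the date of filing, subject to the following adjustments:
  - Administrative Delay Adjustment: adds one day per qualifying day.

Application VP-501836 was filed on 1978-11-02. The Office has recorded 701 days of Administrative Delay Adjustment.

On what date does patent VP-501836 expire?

Base term: filing date + 18 years → 2 November 1996.
Administrative Delay Adjustment: +701 days → 4 October 1998.

1998-10-04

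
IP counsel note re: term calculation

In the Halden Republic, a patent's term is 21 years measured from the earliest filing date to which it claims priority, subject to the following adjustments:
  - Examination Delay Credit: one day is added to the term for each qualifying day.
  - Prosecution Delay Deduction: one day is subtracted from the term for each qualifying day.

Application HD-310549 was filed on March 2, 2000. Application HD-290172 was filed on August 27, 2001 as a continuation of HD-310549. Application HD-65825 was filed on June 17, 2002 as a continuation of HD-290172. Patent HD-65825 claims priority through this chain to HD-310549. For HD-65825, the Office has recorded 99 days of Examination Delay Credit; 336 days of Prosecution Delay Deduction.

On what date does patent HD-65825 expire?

2020-07-08

Earliest priority filing: 2 March 2000.
Base term: 2 March 2000 + 21 years → 2 March 2021.
Examination Delay Credit: +99 days → 9 June 2021.
Prosecution Delay Deduction: −336 days → 8 July 2020.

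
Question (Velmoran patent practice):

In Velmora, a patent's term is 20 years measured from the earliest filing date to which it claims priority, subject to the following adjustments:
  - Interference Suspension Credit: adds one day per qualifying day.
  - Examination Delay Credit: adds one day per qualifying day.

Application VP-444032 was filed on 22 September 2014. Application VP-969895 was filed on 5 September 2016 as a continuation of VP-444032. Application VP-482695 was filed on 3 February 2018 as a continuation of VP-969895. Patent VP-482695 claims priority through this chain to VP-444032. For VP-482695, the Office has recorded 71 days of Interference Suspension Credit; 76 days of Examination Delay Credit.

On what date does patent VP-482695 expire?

Earliest priority filing: 22 September 2014.
Base term: 22 September 2014 + 20 years → 22 September 2034.
Interference Suspension Credit: +71 days → 2 December 2034.
Examination Delay Credit: +76 days → 16 February 2035.

February 16, 2035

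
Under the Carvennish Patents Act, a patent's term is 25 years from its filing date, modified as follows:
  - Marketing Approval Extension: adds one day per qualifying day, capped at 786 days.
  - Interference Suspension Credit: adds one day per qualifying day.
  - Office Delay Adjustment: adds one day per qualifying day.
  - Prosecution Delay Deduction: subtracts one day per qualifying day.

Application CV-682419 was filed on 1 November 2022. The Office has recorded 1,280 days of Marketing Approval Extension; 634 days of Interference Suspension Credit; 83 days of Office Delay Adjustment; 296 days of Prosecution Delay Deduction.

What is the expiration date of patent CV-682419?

Base term: filing date + 25 years → 1 November 2047.
Marketing Approval Extension: 1280 days claimed exceeds the 786-day cap, so +786 days → 26 December 2049.
Interference Suspension Credit: +634 days → 21 September 2051.
Office Delay Adjustment: +83 days → 13 December 2051.
Prosecution Delay Deduction: −296 days → 20 February 2051.

2051-02-20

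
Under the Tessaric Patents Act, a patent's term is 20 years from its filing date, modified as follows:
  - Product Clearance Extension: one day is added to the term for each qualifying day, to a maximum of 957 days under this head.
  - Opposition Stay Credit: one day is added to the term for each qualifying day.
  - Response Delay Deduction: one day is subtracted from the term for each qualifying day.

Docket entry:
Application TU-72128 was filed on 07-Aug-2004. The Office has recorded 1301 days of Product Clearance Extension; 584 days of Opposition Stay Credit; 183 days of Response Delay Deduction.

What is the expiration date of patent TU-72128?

Base term: filing date + 20 years → 7 August 2024.
Product Clearance Extension: 1301 days claimed exceeds the 957-day cap, so +957 days → 22 March 2027.
Opposition Stay Credit: +584 days → 26 October 2028.
Response Delay Deduction: −183 days → 26 April 2028.

April 26, 2028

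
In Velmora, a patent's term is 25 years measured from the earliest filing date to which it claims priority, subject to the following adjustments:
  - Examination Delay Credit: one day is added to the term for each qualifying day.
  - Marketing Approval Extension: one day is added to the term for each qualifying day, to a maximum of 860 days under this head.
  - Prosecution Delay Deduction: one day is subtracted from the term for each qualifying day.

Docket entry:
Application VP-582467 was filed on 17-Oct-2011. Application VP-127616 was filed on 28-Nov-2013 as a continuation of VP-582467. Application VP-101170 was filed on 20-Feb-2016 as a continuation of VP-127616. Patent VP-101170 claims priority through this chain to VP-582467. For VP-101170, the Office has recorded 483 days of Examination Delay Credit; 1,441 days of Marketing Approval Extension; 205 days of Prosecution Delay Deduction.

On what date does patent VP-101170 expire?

Earliest priority filing: 17 October 2011.
Base term: 17 October 2011 + 25 years → 17 October 2036.
Examination Delay Credit: +483 days → 12 February 2038.
Marketing Approval Extension: 1441 days claimed exceeds the 860-day cap, so +860 days → 21 June 2040.
Prosecution Delay Deduction: −205 days → 29 November 2039.

November 29, 2039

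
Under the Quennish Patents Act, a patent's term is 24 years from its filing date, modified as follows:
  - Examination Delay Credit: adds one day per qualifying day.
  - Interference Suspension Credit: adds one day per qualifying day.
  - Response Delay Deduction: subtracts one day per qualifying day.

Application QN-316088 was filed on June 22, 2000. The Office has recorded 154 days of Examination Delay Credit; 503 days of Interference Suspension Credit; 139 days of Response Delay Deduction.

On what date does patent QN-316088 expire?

2025-11-22

Base term: filing date + 24 years → 22 June 2024.
Examination Delay Credit: +154 days → 23 November 2024.
Interference Suspension Credit: +503 days → 10 April 2026.
Response Delay Deduction: −139 days → 22 November 2025.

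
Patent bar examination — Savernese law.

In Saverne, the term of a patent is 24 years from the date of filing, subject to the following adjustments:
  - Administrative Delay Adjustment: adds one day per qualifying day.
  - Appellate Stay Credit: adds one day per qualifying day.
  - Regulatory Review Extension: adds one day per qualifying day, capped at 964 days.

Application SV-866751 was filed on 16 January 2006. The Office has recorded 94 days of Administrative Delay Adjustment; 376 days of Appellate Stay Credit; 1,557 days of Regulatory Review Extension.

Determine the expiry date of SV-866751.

December 20, 2033

Base term: filing date + 24 years → 16 January 2030.
Administrative Delay Adjustment: +94 days → 20 April 2030.
Appellate Stay Credit: +376 days → 1 May 2031.
Regulatory Review Extension: 1557 days claimed exceeds the 964-day cap, so +964 days → 20 December 2033.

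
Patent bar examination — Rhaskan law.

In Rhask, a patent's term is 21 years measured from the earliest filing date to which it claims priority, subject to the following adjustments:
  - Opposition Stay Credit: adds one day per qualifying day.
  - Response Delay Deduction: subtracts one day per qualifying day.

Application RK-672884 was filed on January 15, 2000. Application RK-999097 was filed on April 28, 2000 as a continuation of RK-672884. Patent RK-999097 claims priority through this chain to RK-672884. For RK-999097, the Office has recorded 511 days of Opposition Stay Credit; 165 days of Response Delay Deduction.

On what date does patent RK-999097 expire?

Earliest priority filing: 15 January 2000.
Base term: 15 January 2000 + 21 years → 15 January 2021.
Opposition Stay Credit: +511 days → 10 June 2022.
Response Delay Deduction: −165 days → 27 December 2021.

2021-12-27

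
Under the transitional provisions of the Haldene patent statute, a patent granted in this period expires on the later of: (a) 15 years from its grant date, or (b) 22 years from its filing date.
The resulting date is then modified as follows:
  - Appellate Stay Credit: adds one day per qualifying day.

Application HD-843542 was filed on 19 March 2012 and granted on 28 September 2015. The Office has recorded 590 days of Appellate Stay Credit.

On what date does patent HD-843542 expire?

October 30, 2035

(a) grant + 15 years → 28 September 2030.
(b) filing + 22 years → 19 March 2034.
Later of the two: 19 March 2034.
Appellate Stay Credit: +590 days → 30 October 2035.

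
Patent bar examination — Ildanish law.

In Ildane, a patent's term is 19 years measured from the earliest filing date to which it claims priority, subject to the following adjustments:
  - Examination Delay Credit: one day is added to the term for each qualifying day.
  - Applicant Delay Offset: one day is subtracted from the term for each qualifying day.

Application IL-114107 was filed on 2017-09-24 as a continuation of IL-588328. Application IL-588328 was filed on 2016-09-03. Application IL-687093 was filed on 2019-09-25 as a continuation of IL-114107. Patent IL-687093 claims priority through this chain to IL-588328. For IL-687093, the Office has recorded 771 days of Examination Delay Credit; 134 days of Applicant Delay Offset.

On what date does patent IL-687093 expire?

2037-06-01

Earliest priority filing: 3 September 2016.
Base term: 3 September 2016 + 19 years → 3 September 2035.
Examination Delay Credit: +771 days → 13 October 2037.
Applicant Delay Offset: −134 days → 1 June 2037.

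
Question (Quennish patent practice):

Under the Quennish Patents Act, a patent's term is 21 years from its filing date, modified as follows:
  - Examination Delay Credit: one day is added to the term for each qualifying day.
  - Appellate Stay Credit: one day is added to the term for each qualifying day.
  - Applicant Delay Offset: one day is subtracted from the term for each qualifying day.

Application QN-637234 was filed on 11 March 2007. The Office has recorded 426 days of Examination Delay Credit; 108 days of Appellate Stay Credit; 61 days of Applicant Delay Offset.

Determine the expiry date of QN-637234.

Base term: filing date + 21 years → 11 March 2028.
Examination Delay Credit: +426 days → 11 May 2029.
Appellate Stay Credit: +108 days → 27 August 2029.
Applicant Delay Offset: −61 days → 27 June 2029.

June 27, 2029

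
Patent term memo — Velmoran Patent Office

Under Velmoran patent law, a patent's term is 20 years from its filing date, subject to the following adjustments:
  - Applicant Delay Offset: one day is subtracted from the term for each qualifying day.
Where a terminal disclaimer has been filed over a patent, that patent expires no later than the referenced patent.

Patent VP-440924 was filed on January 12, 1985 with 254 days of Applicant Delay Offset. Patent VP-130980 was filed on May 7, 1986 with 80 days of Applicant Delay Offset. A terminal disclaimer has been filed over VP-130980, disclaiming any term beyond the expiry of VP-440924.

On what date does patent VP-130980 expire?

2004-05-03

Natural term of VP-130980:
  Base: filing + 20 years → 7 May 2006.
  Applicant Delay Offset: −80 days → 16 February 2006.
Expiry of referenced patent VP-440924:
  Base: filing + 20 years → 12 January 2005.
  Applicant Delay Offset: −254 days → 3 May 2004.
Terminal disclaimer: VP-130980 expires on the earlier of 16 February 2006 and 3 May 2004.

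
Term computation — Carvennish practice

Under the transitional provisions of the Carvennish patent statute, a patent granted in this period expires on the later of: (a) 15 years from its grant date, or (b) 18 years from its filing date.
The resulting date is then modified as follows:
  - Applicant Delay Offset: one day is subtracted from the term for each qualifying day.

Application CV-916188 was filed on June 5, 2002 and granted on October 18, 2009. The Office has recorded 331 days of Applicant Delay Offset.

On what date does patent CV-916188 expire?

November 22, 2023

(a) grant + 15 years → 18 October 2024.
(b) filing + 18 years → 5 June 2020.
Later of the two: 18 October 2024.
Applicant Delay Offset: −331 days → 22 November 2023.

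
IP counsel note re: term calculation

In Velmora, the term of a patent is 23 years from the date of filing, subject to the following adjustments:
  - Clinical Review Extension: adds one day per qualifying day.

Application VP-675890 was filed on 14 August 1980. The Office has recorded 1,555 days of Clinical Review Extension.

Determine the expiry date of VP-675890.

November 16, 2007

Base term: filing date + 23 years → 14 August 2003.
Clinical Review Extension: +1555 days → 16 November 2007.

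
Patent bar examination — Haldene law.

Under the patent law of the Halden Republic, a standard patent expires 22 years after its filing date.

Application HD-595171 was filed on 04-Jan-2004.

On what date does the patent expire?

January 4, 2026

Filing date + 22 years → 4 January 2026.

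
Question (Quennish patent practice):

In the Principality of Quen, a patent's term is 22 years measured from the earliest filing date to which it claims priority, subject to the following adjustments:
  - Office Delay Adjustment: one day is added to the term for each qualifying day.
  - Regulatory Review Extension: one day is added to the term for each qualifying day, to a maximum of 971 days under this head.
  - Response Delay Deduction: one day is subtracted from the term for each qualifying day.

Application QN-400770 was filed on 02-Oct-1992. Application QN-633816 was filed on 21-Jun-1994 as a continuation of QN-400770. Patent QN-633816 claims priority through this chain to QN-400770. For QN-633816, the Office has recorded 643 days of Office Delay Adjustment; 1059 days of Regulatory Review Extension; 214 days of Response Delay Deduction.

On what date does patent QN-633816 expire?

2018-08-02

Earliest priority filing: 2 October 1992.
Base term: 2 October 1992 + 22 years → 2 October 2014.
Office Delay Adjustment: +643 days → 6 July 2016.
Regulatory Review Extension: 1059 days claimed exceeds the 971-day cap, so +971 days → 4 March 2019.
Response Delay Deduction: −214 days → 2 August 2018.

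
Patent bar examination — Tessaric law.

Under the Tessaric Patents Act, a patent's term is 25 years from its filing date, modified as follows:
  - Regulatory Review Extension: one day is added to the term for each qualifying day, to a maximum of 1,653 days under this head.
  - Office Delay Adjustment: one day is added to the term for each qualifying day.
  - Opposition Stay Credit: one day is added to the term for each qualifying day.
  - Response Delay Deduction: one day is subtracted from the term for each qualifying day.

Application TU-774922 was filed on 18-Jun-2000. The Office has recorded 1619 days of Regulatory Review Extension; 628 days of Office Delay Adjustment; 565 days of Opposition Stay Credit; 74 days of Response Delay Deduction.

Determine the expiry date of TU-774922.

Base term: filing date + 25 years → 18 June 2025.
Regulatory Review Extension: 1619 days (within the 1653-day cap) → +1619 days → 23 November 2029.
Office Delay Adjustment: +628 days → 13 August 2031.
Opposition Stay Credit: +565 days → 28 February 2033.
Response Delay Deduction: −74 days → 16 December 2032.

2032-12-16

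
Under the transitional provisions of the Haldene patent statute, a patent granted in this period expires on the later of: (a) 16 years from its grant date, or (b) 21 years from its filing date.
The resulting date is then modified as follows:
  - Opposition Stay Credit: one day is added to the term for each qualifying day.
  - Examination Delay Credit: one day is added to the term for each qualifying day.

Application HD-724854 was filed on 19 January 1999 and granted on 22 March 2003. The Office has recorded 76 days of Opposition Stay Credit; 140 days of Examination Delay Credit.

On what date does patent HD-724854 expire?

2020-08-22

(a) grant + 16 years → 22 March 2019.
(b) filing + 21 years → 19 January 2020.
Later of the two: 19 January 2020.
Opposition Stay Credit: +76 days → 4 April 2020.
Examination Delay Credit: +140 days → 22 August 2020.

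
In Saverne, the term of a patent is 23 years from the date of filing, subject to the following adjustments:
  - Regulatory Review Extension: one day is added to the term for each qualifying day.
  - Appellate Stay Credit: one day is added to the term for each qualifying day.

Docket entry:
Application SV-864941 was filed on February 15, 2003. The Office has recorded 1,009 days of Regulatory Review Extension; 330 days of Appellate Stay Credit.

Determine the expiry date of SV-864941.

October 16, 2029

Base term: filing date + 23 years → 15 February 2026.
Regulatory Review Extension: +1009 days → 20 November 2028.
Appellate Stay Credit: +330 days → 16 October 2029.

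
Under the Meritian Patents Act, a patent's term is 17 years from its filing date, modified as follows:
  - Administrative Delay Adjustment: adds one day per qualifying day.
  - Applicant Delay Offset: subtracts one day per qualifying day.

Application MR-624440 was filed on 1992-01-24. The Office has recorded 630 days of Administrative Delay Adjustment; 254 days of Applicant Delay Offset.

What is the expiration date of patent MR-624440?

2010-02-04

Base term: filing date + 17 years → 24 January 2009.
Administrative Delay Adjustment: +630 days → 16 October 2010.
Applicant Delay Offset: −254 days → 4 February 2010.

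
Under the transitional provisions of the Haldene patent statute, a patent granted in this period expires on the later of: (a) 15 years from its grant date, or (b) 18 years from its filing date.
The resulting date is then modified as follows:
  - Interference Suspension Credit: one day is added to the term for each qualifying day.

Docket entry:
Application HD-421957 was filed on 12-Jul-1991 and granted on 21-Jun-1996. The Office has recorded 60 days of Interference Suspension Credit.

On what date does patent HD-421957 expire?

(a) grant + 15 years → 21 June 2011.
(b) filing + 18 years → 12 July 2009.
Later of the two: 21 June 2011.
Interference Suspension Credit: +60 days → 20 August 2011.

2011-08-20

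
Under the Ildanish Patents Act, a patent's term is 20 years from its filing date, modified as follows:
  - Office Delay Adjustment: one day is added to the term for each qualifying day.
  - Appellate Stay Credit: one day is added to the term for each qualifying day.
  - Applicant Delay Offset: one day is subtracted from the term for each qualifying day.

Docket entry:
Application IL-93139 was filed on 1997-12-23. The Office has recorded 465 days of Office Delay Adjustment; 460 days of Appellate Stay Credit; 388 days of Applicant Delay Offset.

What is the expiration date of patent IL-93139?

June 13, 2019

Base term: filing date + 20 years → 23 December 2017.
Office Delay Adjustment: +465 days → 2 April 2019.
Appellate Stay Credit: +460 days → 5 July 2020.
Applicant Delay Offset: −388 days → 13 June 2019.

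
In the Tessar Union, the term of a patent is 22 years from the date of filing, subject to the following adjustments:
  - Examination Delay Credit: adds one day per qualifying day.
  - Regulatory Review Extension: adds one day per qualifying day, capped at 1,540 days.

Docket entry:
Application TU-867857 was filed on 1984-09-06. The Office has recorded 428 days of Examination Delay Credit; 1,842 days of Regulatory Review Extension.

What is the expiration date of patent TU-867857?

2012-01-26

Base term: filing date + 22 years → 6 September 2006.
Examination Delay Credit: +428 days → 8 November 2007.
Regulatory Review Extension: 1842 days claimed exceeds the 1540-day cap, so +1540 days → 26 January 2012.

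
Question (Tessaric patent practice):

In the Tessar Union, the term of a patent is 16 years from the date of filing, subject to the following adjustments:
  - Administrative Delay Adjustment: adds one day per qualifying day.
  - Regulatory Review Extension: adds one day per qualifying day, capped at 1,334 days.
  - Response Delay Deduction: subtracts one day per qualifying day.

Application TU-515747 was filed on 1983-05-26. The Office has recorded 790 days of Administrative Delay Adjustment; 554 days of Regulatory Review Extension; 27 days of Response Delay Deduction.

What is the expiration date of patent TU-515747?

2003-01-02

Base term: filing date + 16 years → 26 May 1999.
Administrative Delay Adjustment: +790 days → 24 July 2001.
Regulatory Review Extension: 554 days (within the 1334-day cap) → +554 days → 29 January 2003.
Response Delay Deduction: −27 days → 2 January 2003.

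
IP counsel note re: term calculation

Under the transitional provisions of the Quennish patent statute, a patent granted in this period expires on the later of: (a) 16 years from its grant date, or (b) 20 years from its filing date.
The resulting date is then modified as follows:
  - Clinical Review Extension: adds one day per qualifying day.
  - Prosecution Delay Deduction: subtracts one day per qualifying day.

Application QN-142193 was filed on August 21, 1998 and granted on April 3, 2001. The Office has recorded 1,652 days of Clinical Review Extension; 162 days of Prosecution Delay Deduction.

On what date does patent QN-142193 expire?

(a) grant + 16 years → 3 April 2017.
(b) filing + 20 years → 21 August 2018.
Later of the two: 21 August 2018.
Clinical Review Extension: +1652 days → 28 February 2023.
Prosecution Delay Deduction: −162 days → 19 September 2022.

2022-09-19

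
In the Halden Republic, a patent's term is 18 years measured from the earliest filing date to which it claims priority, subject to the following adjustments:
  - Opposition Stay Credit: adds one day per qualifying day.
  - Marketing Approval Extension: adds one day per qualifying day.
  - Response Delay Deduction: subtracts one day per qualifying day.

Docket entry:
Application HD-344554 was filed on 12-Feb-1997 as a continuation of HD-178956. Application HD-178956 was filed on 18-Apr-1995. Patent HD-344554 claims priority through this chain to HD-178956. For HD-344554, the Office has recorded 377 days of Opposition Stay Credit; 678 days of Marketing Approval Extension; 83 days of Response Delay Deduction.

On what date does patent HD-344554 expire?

2015-12-16

Earliest priority filing: 18 April 1995.
Base term: 18 April 1995 + 18 years → 18 April 2013.
Opposition Stay Credit: +377 days → 30 April 2014.
Marketing Approval Extension: +678 days → 8 March 2016.
Response Delay Deduction: −83 days → 16 December 2015.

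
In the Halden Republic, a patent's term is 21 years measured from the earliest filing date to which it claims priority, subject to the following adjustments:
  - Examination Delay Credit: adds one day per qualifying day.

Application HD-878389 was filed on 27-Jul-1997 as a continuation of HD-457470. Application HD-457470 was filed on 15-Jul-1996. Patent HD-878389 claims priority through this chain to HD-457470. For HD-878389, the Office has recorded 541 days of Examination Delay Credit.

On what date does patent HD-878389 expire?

Earliest priority filing: 15 July 1996.
Base term: 15 July 1996 + 21 years → 15 July 2017.
Examination Delay Credit: +541 days → 7 January 2019.

2019-01-07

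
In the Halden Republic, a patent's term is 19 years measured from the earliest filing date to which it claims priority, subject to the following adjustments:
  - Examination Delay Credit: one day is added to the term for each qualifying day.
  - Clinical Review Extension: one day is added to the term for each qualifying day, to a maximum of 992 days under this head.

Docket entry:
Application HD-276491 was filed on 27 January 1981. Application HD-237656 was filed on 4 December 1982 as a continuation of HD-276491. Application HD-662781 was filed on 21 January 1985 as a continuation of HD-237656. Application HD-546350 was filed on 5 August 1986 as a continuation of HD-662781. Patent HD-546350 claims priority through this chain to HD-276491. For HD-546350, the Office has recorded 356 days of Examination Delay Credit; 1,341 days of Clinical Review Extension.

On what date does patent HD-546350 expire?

2003-10-06

Earliest priority filing: 27 January 1981.
Base term: 27 January 1981 + 19 years → 27 January 2000.
Examination Delay Credit: +356 days → 17 January 2001.
Clinical Review Extension: 1341 days claimed exceeds the 992-day cap, so +992 days → 6 October 2003.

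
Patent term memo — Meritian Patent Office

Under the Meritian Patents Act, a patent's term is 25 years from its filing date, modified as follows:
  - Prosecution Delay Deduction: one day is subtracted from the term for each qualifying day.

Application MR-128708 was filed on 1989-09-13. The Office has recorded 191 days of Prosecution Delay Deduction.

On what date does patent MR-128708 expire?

Base term: filing date + 25 years → 13 September 2014.
Prosecution Delay Deduction: −191 days → 6 March 2014.

2014-03-06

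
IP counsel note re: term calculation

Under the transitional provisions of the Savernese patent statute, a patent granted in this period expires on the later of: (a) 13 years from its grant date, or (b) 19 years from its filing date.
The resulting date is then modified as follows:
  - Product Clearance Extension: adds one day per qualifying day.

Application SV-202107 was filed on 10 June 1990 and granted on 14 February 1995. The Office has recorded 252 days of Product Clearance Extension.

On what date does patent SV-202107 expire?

(a) grant + 13 years → 14 February 2008.
(b) filing + 19 years → 10 June 2009.
Later of the two: 10 June 2009.
Product Clearance Extension: +252 days → 17 February 2010.

2010-02-17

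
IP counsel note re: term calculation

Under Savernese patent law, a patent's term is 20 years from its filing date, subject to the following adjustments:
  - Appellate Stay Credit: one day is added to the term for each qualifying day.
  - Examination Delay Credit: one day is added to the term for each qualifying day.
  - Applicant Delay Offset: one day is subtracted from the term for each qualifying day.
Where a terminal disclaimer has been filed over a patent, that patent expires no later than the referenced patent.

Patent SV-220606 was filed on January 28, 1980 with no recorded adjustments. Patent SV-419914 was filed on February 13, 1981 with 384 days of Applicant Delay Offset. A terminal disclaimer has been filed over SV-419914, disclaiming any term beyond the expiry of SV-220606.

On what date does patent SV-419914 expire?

Natural term of SV-419914:
  Base: filing + 20 years → 13 February 2001.
  Applicant Delay Offset: −384 days → 26 January 2000.
Expiry of referenced patent SV-220606:
  Base: filing + 20 years → 28 January 2000.
Terminal disclaimer: SV-419914 expires on the earlier of 26 January 2000 and 28 January 2000.

2000-01-26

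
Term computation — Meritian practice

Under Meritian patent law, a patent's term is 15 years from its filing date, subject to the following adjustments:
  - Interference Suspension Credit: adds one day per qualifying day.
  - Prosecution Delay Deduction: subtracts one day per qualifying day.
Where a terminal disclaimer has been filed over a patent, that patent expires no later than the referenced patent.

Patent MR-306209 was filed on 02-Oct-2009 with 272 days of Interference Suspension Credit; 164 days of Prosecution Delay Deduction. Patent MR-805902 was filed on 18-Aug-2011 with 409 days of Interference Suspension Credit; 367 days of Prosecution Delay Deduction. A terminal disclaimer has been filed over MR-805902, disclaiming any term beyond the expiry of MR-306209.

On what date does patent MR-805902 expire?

January 18, 2025

Natural term of MR-805902:
  Base: filing + 15 years → 18 August 2026.
  Interference Suspension Credit: +409 days → 1 October 2027.
  Prosecution Delay Deduction: −367 days → 29 September 2026.
Expiry of referenced patent MR-306209:
  Base: filing + 15 years → 2 October 2024.
  Interference Suspension Credit: +272 days → 1 July 2025.
  Prosecution Delay Deduction: −164 days → 18 January 2025.
Terminal disclaimer: MR-805902 expires on the earlier of 29 September 2026 and 18 January 2025.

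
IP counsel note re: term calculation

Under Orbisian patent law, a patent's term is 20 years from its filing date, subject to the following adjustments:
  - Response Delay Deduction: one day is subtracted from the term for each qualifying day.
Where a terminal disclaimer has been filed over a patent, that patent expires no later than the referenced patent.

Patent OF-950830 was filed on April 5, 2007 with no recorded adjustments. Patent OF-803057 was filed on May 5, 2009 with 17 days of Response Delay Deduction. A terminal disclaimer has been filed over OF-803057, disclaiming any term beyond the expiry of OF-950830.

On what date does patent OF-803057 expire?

Natural term of OF-803057:
  Base: filing + 20 years → 5 May 2029.
  Response Delay Deduction: −17 days → 18 April 2029.
Expiry of referenced patent OF-950830:
  Base: filing + 20 years → 5 April 2027.
Terminal disclaimer: OF-803057 expires on the earlier of 18 April 2029 and 5 April 2027.

April 5, 2027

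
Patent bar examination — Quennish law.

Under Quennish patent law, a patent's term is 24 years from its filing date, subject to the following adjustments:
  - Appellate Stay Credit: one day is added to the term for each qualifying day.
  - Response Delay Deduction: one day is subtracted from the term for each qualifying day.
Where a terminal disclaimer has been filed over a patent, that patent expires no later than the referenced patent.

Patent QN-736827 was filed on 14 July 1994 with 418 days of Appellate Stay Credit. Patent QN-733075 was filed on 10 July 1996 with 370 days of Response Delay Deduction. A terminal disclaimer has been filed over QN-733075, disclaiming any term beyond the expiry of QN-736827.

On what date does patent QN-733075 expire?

July 6, 2019

Natural term of QN-733075:
  Base: filing + 24 years → 10 July 2020.
  Response Delay Deduction: −370 days → 6 July 2019.
Expiry of referenced patent QN-736827:
  Base: filing + 24 years → 14 July 2018.
  Appellate Stay Credit: +418 days → 5 September 2019.
Terminal disclaimer: QN-733075 expires on the earlier of 6 July 2019 and 5 September 2019.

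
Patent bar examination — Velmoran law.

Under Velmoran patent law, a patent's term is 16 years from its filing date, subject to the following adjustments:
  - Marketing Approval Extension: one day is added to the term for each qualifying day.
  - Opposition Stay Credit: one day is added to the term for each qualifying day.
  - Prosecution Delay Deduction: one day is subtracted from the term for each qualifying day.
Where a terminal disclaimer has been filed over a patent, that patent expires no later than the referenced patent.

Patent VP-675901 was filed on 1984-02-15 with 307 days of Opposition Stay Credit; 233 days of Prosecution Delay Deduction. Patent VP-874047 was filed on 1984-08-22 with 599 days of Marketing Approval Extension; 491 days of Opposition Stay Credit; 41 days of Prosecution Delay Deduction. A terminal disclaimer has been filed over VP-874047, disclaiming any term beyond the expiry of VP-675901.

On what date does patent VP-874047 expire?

Natural term of VP-874047:
  Base: filing + 16 years → 22 August 2000.
  Marketing Approval Extension: +599 days → 13 April 2002.
  Opposition Stay Credit: +491 days → 17 August 2003.
  Prosecution Delay Deduction: −41 days → 7 July 2003.
Expiry of referenced patent VP-675901:
  Base: filing + 16 years → 15 February 2000.
  Opposition Stay Credit: +307 days → 18 December 2000.
  Prosecution Delay Deduction: −233 days → 29 April 2000.
Terminal disclaimer: VP-874047 expires on the earlier of 7 July 2003 and 29 April 2000.

2000-04-29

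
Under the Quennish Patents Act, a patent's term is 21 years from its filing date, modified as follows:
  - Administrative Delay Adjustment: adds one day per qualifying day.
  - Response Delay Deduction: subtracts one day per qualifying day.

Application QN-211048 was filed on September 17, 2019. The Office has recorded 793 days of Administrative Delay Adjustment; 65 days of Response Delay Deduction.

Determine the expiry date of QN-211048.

Base term: filing date + 21 years → 17 September 2040.
Administrative Delay Adjustment: +793 days → 19 November 2042.
Response Delay Deduction: −65 days → 15 September 2042.

2042-09-15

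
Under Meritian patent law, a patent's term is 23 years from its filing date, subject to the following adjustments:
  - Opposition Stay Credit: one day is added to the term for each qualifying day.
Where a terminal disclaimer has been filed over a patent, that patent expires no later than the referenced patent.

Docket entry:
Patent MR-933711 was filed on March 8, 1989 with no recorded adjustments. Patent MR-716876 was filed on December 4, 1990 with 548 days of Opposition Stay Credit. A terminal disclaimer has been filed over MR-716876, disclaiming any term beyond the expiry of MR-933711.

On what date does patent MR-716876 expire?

Natural term of MR-716876:
  Base: filing + 23 years → 4 December 2013.
  Opposition Stay Credit: +548 days → 5 June 2015.
Expiry of referenced patent MR-933711:
  Base: filing + 23 years → 8 March 2012.
Terminal disclaimer: MR-716876 expires on the earlier of 5 June 2015 and 8 March 2012.

2012-03-08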